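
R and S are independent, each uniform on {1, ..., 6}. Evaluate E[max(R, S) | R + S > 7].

P(R + S > 7) = 5/12.
Summing max(R,S)·P(x,y) over outcomes with R + S > 7 gives 83/36.
E[max(R, S) | R + S > 7] = (83/36) / (5/12) = 83/15.

83/15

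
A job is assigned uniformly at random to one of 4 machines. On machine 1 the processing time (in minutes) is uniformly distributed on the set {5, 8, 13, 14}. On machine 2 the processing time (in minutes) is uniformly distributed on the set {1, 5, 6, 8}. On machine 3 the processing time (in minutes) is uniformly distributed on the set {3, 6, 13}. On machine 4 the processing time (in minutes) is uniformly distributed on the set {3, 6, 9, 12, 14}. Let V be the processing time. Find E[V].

E[V | machine 1] = (5+8+13+14)/4 = 10.
E[V | machine 2] = (1+5+6+8)/4 = 5.
E[V | machine 3] = (3+6+13)/3 = 22/3.
E[V | machine 4] = (3+6+9+12+14)/5 = 44/5.
E[V] = (1/4)·(10) + (1/4)·(5) + (1/4)·(22/3) + (1/4)·(44/5) = 467/60.

467/60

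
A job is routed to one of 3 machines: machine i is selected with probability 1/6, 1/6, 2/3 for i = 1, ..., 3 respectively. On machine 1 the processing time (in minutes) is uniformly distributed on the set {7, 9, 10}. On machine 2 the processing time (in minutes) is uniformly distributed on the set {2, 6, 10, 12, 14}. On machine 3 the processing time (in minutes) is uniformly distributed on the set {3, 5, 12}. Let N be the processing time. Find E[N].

E[N | machine 1] = (7+9+10)/3 = 26/3.
E[N | machine 2] = (2+6+10+12+14)/5 = 44/5.
E[N | machine 3] = (3+5+12)/3 = 20/3.
By the law of total expectation,
E[N] = (1/6)·(26/3) + (1/6)·(44/5) + (2/3)·(20/3) = 331/45.

331/45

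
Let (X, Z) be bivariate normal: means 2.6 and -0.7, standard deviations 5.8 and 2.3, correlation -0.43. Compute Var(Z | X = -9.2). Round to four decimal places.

4.3119

For a bivariate normal, Var(Z | X=x) = σ_Z²(1 − ρ²).
Var(Z | X=-9.2) = (2.3)²·(1 − (-0.43)²) = 5.29·0.8151 = 4.3119.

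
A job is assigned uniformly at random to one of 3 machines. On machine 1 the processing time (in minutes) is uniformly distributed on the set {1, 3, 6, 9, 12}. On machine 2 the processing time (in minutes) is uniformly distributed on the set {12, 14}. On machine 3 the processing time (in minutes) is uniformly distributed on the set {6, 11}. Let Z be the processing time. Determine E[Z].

277/30

E[Z | machine 1] = (1+3+6+9+12)/5 = 31/5.
E[Z | machine 2] = (12+14)/2 = 13.
E[Z | machine 3] = (6+11)/2 = 17/2.
By the law of total expectation,
E[Z] = (1/3)·(31/5) + (1/3)·(13) + (1/3)·(17/2) = 277/30.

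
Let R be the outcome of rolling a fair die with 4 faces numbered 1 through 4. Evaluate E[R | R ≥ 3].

Given R ≥ 3, R is equally likely to be any of {3, 4}.
E[R | R ≥ 3] = (3 + 4) / 2 = 7/2.

7/2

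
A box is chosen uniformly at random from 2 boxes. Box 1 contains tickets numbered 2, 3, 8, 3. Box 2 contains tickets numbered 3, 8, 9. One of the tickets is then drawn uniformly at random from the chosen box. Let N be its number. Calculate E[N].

E[N | box 1] = (2+3+8+3)/4 = 4.
E[N | box 2] = (3+8+9)/3 = 20/3.
By the law of total expectation,
E[N] = (1/2)·(4) + (1/2)·(20/3) = 16/3.

16/3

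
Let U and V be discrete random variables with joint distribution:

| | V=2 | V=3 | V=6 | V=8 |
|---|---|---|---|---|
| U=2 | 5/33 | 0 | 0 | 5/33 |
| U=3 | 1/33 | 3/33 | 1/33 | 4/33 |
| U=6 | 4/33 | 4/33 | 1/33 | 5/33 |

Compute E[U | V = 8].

P(V = 8) = 14/33.
Summing U·P(U=x,V=y) over the conditioning event gives 52/33.
E[U | V = 8] = (52/33) / (14/33) = 26/7.

26/7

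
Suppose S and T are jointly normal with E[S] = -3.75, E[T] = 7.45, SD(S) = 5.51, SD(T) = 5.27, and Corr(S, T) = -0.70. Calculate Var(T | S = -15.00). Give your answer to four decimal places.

14.1642

For a bivariate normal, Var(T | S=x) = σ_T²(1 − ρ²).
Var(T | S=-15.00) = (5.27)²·(1 − (-0.70)²) = 27.7729·0.51 = 14.1642.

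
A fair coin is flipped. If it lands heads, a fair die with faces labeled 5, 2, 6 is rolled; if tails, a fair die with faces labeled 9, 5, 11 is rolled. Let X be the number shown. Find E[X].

19/3

E[X | heads] = (5+2+6)/3 = 13/3.
E[X | tails] = (9+5+11)/3 = 25/3.
By the law of total expectation,
E[X] = (1/2)·(13/3) + (1/2)·(25/3) = 19/3.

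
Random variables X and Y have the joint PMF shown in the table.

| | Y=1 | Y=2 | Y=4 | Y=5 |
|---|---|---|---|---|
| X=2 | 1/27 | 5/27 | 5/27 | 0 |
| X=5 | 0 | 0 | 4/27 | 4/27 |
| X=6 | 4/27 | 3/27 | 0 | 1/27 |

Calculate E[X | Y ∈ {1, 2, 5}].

40/9

P(Y ∈ {1, 2, 5}) = 2/3.
Summing X·P(X=x,Y=y) over the conditioning event gives 80/27.
E[X | Y ∈ {1, 2, 5}] = (80/27) / (2/3) = 40/9.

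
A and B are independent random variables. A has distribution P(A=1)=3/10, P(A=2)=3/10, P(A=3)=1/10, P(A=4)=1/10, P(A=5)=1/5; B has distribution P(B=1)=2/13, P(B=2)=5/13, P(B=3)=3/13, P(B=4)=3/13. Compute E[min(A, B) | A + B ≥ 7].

P(A + B ≥ 7) = 31/130.
Summing min(A,B)·P(x,y) over outcomes with A + B ≥ 7 gives 46/65.
E[min(A, B) | A + B ≥ 7] = (46/65) / (31/130) = 92/31.

92/31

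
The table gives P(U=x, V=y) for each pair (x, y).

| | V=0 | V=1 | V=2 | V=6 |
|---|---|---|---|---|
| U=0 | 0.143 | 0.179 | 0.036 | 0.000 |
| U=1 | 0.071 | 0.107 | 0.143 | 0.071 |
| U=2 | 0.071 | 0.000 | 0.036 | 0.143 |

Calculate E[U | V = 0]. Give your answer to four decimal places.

0.7474

P(V = 0) = 0.285.
Σ U·P over the event = 0·(0.143) + 1·(0.071) + 2·(0.071) = 0.213.
E[U | V = 0] = (0.213) / (0.285) = 0.7474.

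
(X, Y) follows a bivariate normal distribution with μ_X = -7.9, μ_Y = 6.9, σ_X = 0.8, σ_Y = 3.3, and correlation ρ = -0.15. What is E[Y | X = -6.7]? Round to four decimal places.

6.1575

The regression of Y on X has slope ρ·σ_Y/σ_X and passes through (μ_X, μ_Y).
E[Y | X=-6.7] = 6.9 + (-0.15)·(3.3/0.8)·(-6.7 − (-7.9)) = 6.9 + (-0.61875)·(1.2) = 6.1575.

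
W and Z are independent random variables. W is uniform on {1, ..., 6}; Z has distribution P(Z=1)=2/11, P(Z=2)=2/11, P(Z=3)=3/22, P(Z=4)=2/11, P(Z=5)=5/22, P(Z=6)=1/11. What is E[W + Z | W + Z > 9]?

P(W + Z > 9) = 5/33.
Summing (W+Z)·P(x,y) over outcomes with W + Z > 9 gives 211/132.
E[W + Z | W + Z > 9] = (211/132) / (5/33) = 211/20.

211/20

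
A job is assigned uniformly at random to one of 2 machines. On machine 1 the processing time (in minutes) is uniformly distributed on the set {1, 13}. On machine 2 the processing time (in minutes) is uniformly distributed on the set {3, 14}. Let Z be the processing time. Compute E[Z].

E[Z | machine 1] = (1+13)/2 = 7.
E[Z | machine 2] = (3+14)/2 = 17/2.
E[Z] = (1/2)·(7) + (1/2)·(17/2) = 31/4.

31/4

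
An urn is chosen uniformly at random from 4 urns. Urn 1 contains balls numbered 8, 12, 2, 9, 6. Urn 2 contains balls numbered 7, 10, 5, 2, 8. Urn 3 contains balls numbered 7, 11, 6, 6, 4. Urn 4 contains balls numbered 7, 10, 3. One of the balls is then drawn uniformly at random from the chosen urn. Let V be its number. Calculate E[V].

E[V | urn 1] = (8+12+2+9+6)/5 = 37/5.
E[V | urn 2] = (7+10+5+2+8)/5 = 32/5.
E[V | urn 3] = (7+11+6+6+4)/5 = 34/5.
E[V | urn 4] = (7+10+3)/3 = 20/3.
By the law of total expectation,
E[V] = (1/4)·(37/5) + (1/4)·(32/5) + (1/4)·(34/5) + (1/4)·(20/3) = 409/60.

409/60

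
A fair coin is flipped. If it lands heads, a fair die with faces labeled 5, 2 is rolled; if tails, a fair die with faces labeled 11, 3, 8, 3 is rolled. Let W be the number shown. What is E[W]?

E[W | heads] = (5+2)/2 = 7/2.
E[W | tails] = (11+3+8+3)/4 = 25/4.
By the law of total expectation,
E[W] = (1/2)·(7/2) + (1/2)·(25/4) = 39/8.

39/8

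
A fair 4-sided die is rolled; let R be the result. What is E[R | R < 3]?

Given R < 3, R is equally likely to be any of {1, 2}.
E[R | R < 3] = (1 + 2) / 2 = 3/2.

3/2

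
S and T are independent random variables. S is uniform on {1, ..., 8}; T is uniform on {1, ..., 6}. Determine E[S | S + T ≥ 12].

22/3

Outcomes with S + T ≥ 12: (6,6), (7,5), (7,6), (8,4), (8,5), (8,6), each with probability 1/48.
E[S | S + T ≥ 12] = (6 + 7 + 7 + 8 + 8 + 8) / 6 = 22/3.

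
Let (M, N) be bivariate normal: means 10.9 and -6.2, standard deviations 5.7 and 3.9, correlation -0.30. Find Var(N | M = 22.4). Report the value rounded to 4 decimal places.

For a bivariate normal, Var(N | M=x) = σ_N²(1 − ρ²).
Var(N | M=22.4) = (3.9)²·(1 − (-0.30)²) = 15.21·0.91 = 13.8411.

13.8411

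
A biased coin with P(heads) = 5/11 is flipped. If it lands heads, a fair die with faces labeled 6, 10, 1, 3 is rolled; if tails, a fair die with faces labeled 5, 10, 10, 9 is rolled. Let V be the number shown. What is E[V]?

76/11

E[V | heads] = (6+10+1+3)/4 = 5.
E[V | tails] = (5+10+10+9)/4 = 17/2.
E[V] = (5/11)·(5) + (6/11)·(17/2) = 76/11.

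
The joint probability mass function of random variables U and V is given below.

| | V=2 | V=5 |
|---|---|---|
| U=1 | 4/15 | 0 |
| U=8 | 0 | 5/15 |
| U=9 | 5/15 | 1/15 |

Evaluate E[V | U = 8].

5

P(U = 8) = 1/3.
Σ V·P over the event = 5·(5/15) = 5/3.
E[V | U = 8] = (5/3) / (1/3) = 5.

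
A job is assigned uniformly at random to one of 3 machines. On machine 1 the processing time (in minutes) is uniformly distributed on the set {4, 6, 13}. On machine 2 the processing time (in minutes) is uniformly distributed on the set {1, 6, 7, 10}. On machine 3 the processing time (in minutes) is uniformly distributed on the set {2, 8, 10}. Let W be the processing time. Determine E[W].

E[W | machine 1] = (4+6+13)/3 = 23/3.
E[W | machine 2] = (1+6+7+10)/4 = 6.
E[W | machine 3] = (2+8+10)/3 = 20/3.
E[W] = (1/3)·(23/3) + (1/3)·(6) + (1/3)·(20/3) = 61/9.

61/9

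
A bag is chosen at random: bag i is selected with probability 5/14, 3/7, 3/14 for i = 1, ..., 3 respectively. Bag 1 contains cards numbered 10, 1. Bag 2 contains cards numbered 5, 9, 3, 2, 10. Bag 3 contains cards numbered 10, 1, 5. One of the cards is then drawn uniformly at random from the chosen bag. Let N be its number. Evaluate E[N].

783/140

E[N | bag 1] = (10+1)/2 = 11/2.
E[N | bag 2] = (5+9+3+2+10)/5 = 29/5.
E[N | bag 3] = (10+1+5)/3 = 16/3.
By the law of total expectation,
E[N] = (5/14)·(11/2) + (3/7)·(29/5) + (3/14)·(16/3) = 783/140.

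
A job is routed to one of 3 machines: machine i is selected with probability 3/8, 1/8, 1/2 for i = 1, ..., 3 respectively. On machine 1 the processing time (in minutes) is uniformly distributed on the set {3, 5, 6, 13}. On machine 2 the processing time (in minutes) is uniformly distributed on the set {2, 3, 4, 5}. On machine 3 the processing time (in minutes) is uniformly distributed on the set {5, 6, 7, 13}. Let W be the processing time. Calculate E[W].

E[W | machine 1] = (3+5+6+13)/4 = 27/4.
E[W | machine 2] = (2+3+4+5)/4 = 7/2.
E[W | machine 3] = (5+6+7+13)/4 = 31/4.
By the law of total expectation,
E[W] = (3/8)·(27/4) + (1/8)·(7/2) + (1/2)·(31/4) = 219/32.

219/32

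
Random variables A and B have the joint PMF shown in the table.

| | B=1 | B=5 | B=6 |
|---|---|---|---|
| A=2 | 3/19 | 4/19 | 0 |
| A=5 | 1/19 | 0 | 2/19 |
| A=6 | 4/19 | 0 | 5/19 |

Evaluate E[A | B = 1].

35/8

P(B = 1) = 8/19.
Σ A·P over the event = 2·(3/19) + 5·(1/19) + 6·(4/19) = 35/19.
E[A | B = 1] = (35/19) / (8/19) = 35/8.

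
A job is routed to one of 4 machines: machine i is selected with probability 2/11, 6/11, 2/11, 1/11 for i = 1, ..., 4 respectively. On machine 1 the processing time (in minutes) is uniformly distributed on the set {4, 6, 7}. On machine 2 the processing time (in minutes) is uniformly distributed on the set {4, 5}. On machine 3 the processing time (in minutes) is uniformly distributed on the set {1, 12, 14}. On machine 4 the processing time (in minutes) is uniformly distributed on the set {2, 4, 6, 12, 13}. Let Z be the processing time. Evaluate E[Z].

956/165

E[Z | machine 1] = (4+6+7)/3 = 17/3.
E[Z | machine 2] = (4+5)/2 = 9/2.
E[Z | machine 3] = (1+12+14)/3 = 9.
E[Z | machine 4] = (2+4+6+12+13)/5 = 37/5.
By the law of total expectation,
E[Z] = (2/11)·(17/3) + (6/11)·(9/2) + (2/11)·(9) + (1/11)·(37/5) = 956/165.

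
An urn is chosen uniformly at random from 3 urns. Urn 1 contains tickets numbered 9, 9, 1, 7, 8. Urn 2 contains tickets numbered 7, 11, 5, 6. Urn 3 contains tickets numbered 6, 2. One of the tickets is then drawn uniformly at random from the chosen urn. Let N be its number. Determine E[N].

361/60

E[N | urn 1] = (9+9+1+7+8)/5 = 34/5.
E[N | urn 2] = (7+11+5+6)/4 = 29/4.
E[N | urn 3] = (6+2)/2 = 4.
E[N] = (1/3)·(34/5) + (1/3)·(29/4) + (1/3)·(4) = 361/60.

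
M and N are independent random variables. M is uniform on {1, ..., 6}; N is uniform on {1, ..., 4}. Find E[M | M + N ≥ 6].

P(M + N ≥ 6) = 7/12.
Summing M·P(x,y) over outcomes with M + N ≥ 6 gives 8/3.
E[M | M + N ≥ 6] = (8/3) / (7/12) = 32/7.

32/7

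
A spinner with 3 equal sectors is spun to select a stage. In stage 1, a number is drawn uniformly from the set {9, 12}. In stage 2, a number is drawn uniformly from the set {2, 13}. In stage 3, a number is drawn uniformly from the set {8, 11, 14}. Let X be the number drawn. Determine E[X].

E[X | stage 1] = (9+12)/2 = 21/2.
E[X | stage 2] = (2+13)/2 = 15/2.
E[X | stage 3] = (8+11+14)/3 = 11.
E[X] = (1/3)·(21/2) + (1/3)·(15/2) + (1/3)·(11) = 29/3.

29/3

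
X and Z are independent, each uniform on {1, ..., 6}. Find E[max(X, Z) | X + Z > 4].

P(X + Z > 4) = 5/6.
Summing max(X,Z)·P(x,y) over outcomes with X + Z > 4 gives 37/9.
E[max(X, Z) | X + Z > 4] = (37/9) / (5/6) = 74/15.

74/15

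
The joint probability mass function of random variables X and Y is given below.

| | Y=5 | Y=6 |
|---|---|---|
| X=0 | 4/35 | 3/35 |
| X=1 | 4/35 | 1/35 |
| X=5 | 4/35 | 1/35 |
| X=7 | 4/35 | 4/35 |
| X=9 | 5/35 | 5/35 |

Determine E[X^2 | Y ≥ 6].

P(Y ≥ 6) = 2/5.
Summing X^2·P(X=x,Y=y) over the conditioning event gives 627/35.
E[X^2 | Y ≥ 6] = (627/35) / (2/5) = 627/14.

627/14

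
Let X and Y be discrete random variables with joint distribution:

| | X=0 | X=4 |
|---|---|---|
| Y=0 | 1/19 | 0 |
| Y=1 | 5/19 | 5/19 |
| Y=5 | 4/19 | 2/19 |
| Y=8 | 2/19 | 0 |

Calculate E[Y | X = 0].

41/12

P(X = 0) = 12/19.
Σ Y·P over the event = 0·(1/19) + 1·(5/19) + 5·(4/19) + 8·(2/19) = 41/19.
E[Y | X = 0] = (41/19) / (12/19) = 41/12.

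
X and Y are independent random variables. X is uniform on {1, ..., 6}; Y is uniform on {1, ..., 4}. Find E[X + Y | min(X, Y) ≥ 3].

8

P(min(X, Y) ≥ 3) = 1/3.
Summing (X+Y)·P(x,y) over outcomes with min(X, Y) ≥ 3 gives 8/3.
E[X + Y | min(X, Y) ≥ 3] = (8/3) / (1/3) = 8.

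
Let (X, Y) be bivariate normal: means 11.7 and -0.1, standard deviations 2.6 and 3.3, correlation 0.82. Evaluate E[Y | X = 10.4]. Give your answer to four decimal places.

-1.4530

For a bivariate normal, E[Y | X=x] = μ_Y + ρ·(σ_Y/σ_X)·(x − μ_X).
E[Y | X=10.4] = -0.1 + (0.82)·(3.3/2.6)·(10.4 − (11.7)) = -0.1 + (1.0408)·(-1.3) = -1.4530.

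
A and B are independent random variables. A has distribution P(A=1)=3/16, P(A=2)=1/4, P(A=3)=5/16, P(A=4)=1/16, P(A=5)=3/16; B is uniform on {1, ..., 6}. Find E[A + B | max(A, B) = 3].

P(max(A, B) = 3) = 11/48.
Summing (A+B)·P(x,y) over outcomes with max(A, B) = 3 gives 107/96.
E[A + B | max(A, B) = 3] = (107/96) / (11/48) = 107/22.

107/22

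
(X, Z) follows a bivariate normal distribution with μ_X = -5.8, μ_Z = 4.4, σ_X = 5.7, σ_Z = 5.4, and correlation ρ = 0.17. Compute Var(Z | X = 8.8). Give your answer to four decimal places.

For a bivariate normal, Var(Z | X=x) = σ_Z²(1 − ρ²).
Var(Z | X=8.8) = (5.4)²·(1 − (0.17)²) = 29.16·0.9711 = 28.3173.

28.3173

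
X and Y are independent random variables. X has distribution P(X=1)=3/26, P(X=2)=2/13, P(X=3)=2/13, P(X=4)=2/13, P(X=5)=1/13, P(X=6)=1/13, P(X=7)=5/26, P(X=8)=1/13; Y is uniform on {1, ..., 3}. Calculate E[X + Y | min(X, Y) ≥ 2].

333/46

P(min(X, Y) ≥ 2) = 23/39.
Summing (X+Y)·P(x,y) over outcomes with min(X, Y) ≥ 2 gives 111/26.
E[X + Y | min(X, Y) ≥ 2] = (111/26) / (23/39) = 333/46.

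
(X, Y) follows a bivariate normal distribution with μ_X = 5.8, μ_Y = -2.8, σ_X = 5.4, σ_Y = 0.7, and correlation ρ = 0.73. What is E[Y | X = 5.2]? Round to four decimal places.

The regression of Y on X has slope ρ·σ_Y/σ_X and passes through (μ_X, μ_Y).
E[Y | X=5.2] = -2.8 + (0.73)·(0.7/5.4)·(5.2 − (5.8)) = -2.8 + (0.09463)·(-0.6) = -2.8568.

-2.8568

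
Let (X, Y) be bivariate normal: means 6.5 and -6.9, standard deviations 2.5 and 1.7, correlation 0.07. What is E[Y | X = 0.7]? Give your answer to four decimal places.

-7.1761

For a bivariate normal, E[Y | X=x] = μ_Y + ρ·(σ_Y/σ_X)·(x − μ_X).
E[Y | X=0.7] = -6.9 + (0.07)·(1.7/2.5)·(0.7 − (6.5)) = -6.9 + (0.0476)·(-5.8) = -7.1761.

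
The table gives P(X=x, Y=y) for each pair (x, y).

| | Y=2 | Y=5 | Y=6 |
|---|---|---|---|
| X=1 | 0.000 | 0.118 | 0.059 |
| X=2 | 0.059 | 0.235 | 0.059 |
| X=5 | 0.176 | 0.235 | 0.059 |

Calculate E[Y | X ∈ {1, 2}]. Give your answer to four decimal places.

P(X ∈ {1, 2}) = 0.530.
Σ Y·P over the event = 5·(0.118) + 6·(0.059) + 2·(0.059) + 5·(0.235) + 6·(0.059) = 2.591.
E[Y | X ∈ {1, 2}] = (2.591) / (0.530) = 4.8887.

4.8887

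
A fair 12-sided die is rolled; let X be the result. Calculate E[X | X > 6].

Given X > 6, X is equally likely to be any of {7, 8, 9, 10, 11, 12}.
E[X | X > 6] = (7 + 8 + 9 + 10 + 11 + 12) / 6 = 19/2.

19/2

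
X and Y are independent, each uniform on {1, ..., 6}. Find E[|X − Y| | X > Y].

7/3

P(X > Y) = 5/12.
Summing |X−Y|·P(x,y) over outcomes with X > Y gives 35/36.
E[|X − Y| | X > Y] = (35/36) / (5/12) = 7/3.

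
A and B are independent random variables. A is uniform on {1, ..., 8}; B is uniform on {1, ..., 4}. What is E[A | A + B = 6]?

7/2

Outcomes with A + B = 6: (2,4), (3,3), (4,2), (5,1), each with probability 1/32.
E[A | A + B = 6] = (2 + 3 + 4 + 5) / 4 = 7/2.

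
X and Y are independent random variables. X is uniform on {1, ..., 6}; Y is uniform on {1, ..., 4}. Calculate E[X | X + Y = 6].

7/2

Outcomes with X + Y = 6: (2,4), (3,3), (4,2), (5,1), each with probability 1/24.
E[X | X + Y = 6] = (2 + 3 + 4 + 5) / 4 = 7/2.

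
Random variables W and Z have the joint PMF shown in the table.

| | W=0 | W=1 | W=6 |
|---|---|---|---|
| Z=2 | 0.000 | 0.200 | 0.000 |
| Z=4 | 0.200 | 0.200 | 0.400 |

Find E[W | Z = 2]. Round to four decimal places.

P(Z = 2) = 0.200.
Σ W·P over the event = 1·(0.200) = 0.200.
E[W | Z = 2] = (0.200) / (0.200) = 1.0000.

1.0000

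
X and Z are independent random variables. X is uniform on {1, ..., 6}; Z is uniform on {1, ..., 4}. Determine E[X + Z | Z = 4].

Outcomes with Z = 4: (1,4), (2,4), (3,4), (4,4), (5,4), (6,4), each with probability 1/24.
E[X + Z | Z = 4] = (5 + 6 + 7 + 8 + 9 + 10) / 6 = 15/2.

15/2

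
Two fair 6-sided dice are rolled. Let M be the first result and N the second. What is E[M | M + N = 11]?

Outcomes with M + N = 11: (5,6), (6,5), each with probability 1/36.
E[M | M + N = 11] = (5 + 6) / 2 = 11/2.

11/2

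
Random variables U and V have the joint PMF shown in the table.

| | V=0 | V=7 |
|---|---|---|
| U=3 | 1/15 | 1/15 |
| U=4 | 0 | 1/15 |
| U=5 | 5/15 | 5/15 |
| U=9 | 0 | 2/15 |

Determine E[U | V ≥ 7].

P(V ≥ 7) = 3/5.
Σ U·P over the event = 3·(1/15) + 4·(1/15) + 5·(5/15) + 9·(2/15) = 10/3.
E[U | V ≥ 7] = (10/3) / (3/5) = 50/9.

50/9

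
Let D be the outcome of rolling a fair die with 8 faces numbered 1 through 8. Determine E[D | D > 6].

Given D > 6, D is equally likely to be any of {7, 8}.
E[D | D > 6] = (7 + 8) / 2 = 15/2.

15/2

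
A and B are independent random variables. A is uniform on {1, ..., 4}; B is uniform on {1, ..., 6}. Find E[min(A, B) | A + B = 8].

3

Outcomes with A + B = 8: (2,6), (3,5), (4,4), each with probability 1/24.
E[min(A, B) | A + B = 8] = (2 + 3 + 4) / 3 = 3.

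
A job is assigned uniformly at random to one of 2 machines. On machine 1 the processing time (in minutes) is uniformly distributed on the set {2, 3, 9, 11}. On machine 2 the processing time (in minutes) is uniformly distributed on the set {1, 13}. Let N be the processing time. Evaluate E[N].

53/8

E[N | machine 1] = (2+3+9+11)/4 = 25/4.
E[N | machine 2] = (1+13)/2 = 7.
E[N] = (1/2)·(25/4) + (1/2)·(7) = 53/8.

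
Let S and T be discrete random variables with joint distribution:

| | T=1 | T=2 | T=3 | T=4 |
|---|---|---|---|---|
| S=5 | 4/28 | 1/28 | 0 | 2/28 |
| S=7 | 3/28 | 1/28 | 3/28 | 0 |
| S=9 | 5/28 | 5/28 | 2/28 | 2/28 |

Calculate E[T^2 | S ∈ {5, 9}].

115/21

P(S ∈ {5, 9}) = 3/4.
Σ T^2·P over the event = 1·(4/28) + 4·(1/28) + 16·(2/28) + 1·(5/28) + 4·(5/28) + 9·(2/28) + 16·(2/28) = 115/28.
E[T^2 | S ∈ {5, 9}] = (115/28) / (3/4) = 115/21.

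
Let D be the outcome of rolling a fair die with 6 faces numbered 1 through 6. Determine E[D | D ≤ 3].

Given D ≤ 3, D is equally likely to be any of {1, 2, 3}.
E[D | D ≤ 3] = (1 + 2 + 3) / 3 = 2.

2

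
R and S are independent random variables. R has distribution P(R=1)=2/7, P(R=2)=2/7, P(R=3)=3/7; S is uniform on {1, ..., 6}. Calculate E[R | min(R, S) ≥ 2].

P(min(R, S) ≥ 2) = 25/42.
Summing R·P(x,y) over outcomes with min(R, S) ≥ 2 gives 65/42.
E[R | min(R, S) ≥ 2] = (65/42) / (25/42) = 13/5.

13/5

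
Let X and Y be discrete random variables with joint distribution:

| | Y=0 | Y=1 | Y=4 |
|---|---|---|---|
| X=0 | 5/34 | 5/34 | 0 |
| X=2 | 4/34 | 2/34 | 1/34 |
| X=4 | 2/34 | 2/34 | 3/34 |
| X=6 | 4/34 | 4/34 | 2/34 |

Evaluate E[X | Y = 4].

13/3

P(Y = 4) = 3/17.
Σ X·P over the event = 2·(1/34) + 4·(3/34) + 6·(2/34) = 13/17.
E[X | Y = 4] = (13/17) / (3/17) = 13/3.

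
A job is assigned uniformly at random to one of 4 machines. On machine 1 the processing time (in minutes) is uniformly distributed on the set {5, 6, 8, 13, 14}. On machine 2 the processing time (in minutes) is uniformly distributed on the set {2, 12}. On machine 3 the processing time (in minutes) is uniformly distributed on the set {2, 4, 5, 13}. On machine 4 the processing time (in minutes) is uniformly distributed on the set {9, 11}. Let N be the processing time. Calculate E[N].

161/20

E[N | machine 1] = (5+6+8+13+14)/5 = 46/5.
E[N | machine 2] = (2+12)/2 = 7.
E[N | machine 3] = (2+4+5+13)/4 = 6.
E[N | machine 4] = (9+11)/2 = 10.
E[N] = (1/4)·(46/5) + (1/4)·(7) + (1/4)·(6) + (1/4)·(10) = 161/20.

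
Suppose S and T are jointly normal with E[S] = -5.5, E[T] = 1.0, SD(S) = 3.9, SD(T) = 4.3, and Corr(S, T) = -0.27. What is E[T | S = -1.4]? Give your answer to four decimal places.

-0.2205

The regression of T on S has slope ρ·σ_T/σ_S and passes through (μ_S, μ_T).
E[T | S=-1.4] = 1.0 + (-0.27)·(4.3/3.9)·(-1.4 − (-5.5)) = 1.0 + (-0.29769)·(4.1) = -0.2205.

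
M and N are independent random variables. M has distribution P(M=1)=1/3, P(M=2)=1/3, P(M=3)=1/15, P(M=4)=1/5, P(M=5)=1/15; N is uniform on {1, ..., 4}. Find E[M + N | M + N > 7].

P(M + N > 7) = 1/12.
Summing (M+N)·P(x,y) over outcomes with M + N > 7 gives 41/60.
E[M + N | M + N > 7] = (41/60) / (1/12) = 41/5.

41/5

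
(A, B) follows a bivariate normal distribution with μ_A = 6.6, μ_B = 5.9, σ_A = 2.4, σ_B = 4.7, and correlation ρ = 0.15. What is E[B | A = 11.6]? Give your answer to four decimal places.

The regression of B on A has slope ρ·σ_B/σ_A and passes through (μ_A, μ_B).
E[B | A=11.6] = 5.9 + (0.15)·(4.7/2.4)·(11.6 − (6.6)) = 5.9 + (0.29375)·(5) = 7.3688.

7.3688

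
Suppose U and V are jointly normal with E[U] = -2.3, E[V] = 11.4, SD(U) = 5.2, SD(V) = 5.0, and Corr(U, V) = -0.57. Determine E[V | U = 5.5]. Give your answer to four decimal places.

7.1250

The regression of V on U has slope ρ·σ_V/σ_U and passes through (μ_U, μ_V).
E[V | U=5.5] = 11.4 + (-0.57)·(5.0/5.2)·(5.5 − (-2.3)) = 11.4 + (-0.54808)·(7.8) = 7.1250.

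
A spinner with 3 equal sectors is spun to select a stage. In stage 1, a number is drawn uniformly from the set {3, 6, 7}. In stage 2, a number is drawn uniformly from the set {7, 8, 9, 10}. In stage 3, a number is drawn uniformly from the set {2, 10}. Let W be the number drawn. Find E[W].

119/18

E[W | stage 1] = (3+6+7)/3 = 16/3.
E[W | stage 2] = (7+8+9+10)/4 = 17/2.
E[W | stage 3] = (2+10)/2 = 6.
E[W] = (1/3)·(16/3) + (1/3)·(17/2) + (1/3)·(6) = 119/18.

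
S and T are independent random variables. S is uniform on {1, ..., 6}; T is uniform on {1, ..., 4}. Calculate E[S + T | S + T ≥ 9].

Outcomes with S + T ≥ 9: (5,4), (6,3), (6,4), each with probability 1/24.
E[S + T | S + T ≥ 9] = (9 + 9 + 10) / 3 = 28/3.

28/3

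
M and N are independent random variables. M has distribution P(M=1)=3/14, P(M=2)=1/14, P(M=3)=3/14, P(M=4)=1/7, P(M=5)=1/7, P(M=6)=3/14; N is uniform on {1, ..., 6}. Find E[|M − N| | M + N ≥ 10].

P(M + N ≥ 10) = 5/28.
Summing |M−N|·P(x,y) over outcomes with M + N ≥ 10 gives 5/28.
E[|M − N| | M + N ≥ 10] = (5/28) / (5/28) = 1.

1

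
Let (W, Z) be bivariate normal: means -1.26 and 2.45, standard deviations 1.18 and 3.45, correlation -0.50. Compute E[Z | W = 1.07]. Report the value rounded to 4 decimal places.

For a bivariate normal, E[Z | W=x] = μ_Z + ρ·(σ_Z/σ_W)·(x − μ_W).
E[Z | W=1.07] = 2.45 + (-0.50)·(3.45/1.18)·(1.07 − (-1.26)) = 2.45 + (-1.46186)·(2.33) = -0.9561.

-0.9561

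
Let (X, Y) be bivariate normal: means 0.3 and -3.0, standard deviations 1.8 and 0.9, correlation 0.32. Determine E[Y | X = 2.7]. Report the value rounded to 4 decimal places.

The regression of Y on X has slope ρ·σ_Y/σ_X and passes through (μ_X, μ_Y).
E[Y | X=2.7] = -3.0 + (0.32)·(0.9/1.8)·(2.7 − (0.3)) = -3.0 + (0.16)·(2.4) = -2.6160.

-2.6160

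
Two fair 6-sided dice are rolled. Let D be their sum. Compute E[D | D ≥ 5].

116/15

P(D ≥ 5) = 5/6.
Σ over the event: 5·1/9 + 6·5/36 + 7·1/6 + 8·5/36 + 9·1/9 + 10·1/12 + 11·1/18 + 12·1/36 = 58/9.
E[D | D ≥ 5] = (58/9) / (5/6) = 116/15.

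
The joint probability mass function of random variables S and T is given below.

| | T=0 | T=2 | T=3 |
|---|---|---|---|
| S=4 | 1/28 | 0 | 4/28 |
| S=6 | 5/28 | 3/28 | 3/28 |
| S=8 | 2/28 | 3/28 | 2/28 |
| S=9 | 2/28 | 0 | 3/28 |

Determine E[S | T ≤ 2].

55/8

P(T ≤ 2) = 4/7.
Summing S·P(S=x,T=y) over the conditioning event gives 55/14.
E[S | T ≤ 2] = (55/14) / (4/7) = 55/8.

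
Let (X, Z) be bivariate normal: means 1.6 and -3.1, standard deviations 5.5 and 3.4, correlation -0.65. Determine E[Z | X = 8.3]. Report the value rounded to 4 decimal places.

The regression of Z on X has slope ρ·σ_Z/σ_X and passes through (μ_X, μ_Z).
E[Z | X=8.3] = -3.1 + (-0.65)·(3.4/5.5)·(8.3 − (1.6)) = -3.1 + (-0.40182)·(6.7) = -5.7922.

-5.7922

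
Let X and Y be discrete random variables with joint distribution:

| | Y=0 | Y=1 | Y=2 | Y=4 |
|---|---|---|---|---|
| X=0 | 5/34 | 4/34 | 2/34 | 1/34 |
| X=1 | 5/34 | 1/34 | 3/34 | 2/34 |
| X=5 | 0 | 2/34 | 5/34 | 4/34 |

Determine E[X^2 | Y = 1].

P(Y = 1) = 7/34.
Summing X^2·P(X=x,Y=y) over the conditioning event gives 3/2.
E[X^2 | Y = 1] = (3/2) / (7/34) = 51/7.

51/7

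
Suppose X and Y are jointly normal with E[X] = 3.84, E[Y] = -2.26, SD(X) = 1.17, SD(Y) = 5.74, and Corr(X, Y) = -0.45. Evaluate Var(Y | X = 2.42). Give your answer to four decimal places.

The conditional variance in a bivariate normal is σ_Y²(1 − ρ²), independent of x.
Var(Y | X=2.42) = (5.74)²·(1 − (-0.45)²) = 32.9476·0.7975 = 26.2757.

26.2757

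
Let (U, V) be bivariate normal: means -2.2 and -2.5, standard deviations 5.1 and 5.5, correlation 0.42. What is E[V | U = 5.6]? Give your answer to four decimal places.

E[V | U=x] = μ_V + ρ(σ_V/σ_U)(x − μ_U) for jointly normal variables.
E[V | U=5.6] = -2.5 + (0.42)·(5.5/5.1)·(5.6 − (-2.2)) = -2.5 + (0.45294)·(7.8) = 1.0329.

1.0329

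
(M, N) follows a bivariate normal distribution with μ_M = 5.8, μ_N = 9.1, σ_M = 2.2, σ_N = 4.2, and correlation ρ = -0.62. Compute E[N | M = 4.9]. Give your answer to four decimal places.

10.1653

The regression of N on M has slope ρ·σ_N/σ_M and passes through (μ_M, μ_N).
E[N | M=4.9] = 9.1 + (-0.62)·(4.2/2.2)·(4.9 − (5.8)) = 9.1 + (-1.18364)·(-0.9) = 10.1653.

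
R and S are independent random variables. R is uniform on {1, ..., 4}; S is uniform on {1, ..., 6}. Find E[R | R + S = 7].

5/2

Outcomes with R + S = 7: (1,6), (2,5), (3,4), (4,3), each with probability 1/24.
E[R | R + S = 7] = (1 + 2 + 3 + 4) / 4 = 5/2.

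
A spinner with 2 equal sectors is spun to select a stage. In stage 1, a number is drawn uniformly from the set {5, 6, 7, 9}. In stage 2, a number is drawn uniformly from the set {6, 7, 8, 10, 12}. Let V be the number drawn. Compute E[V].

307/40

E[V | stage 1] = (5+6+7+9)/4 = 27/4.
E[V | stage 2] = (6+7+8+10+12)/5 = 43/5.
By the law of total expectation,
E[V] = (1/2)·(27/4) + (1/2)·(43/5) = 307/40.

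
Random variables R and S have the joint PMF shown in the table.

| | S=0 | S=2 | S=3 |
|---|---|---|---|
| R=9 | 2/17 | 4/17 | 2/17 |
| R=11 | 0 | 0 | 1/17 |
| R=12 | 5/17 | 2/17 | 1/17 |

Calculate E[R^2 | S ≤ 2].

1494/13

P(S ≤ 2) = 13/17.
Σ R^2·P over the event = 81·(2/17) + 81·(4/17) + 144·(5/17) + 144·(2/17) = 1494/17.
E[R^2 | S ≤ 2] = (1494/17) / (13/17) = 1494/13.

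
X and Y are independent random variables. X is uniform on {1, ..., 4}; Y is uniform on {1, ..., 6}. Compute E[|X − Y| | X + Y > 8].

Outcomes with X + Y > 8: (3,6), (4,5), (4,6), each with probability 1/24.
E[|X − Y| | X + Y > 8] = (3 + 1 + 2) / 3 = 2.

2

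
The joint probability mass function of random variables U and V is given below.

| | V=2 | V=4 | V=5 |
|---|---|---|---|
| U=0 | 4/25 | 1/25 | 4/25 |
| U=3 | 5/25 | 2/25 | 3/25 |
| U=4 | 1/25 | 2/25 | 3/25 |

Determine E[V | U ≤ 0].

32/9

P(U ≤ 0) = 9/25.
Σ V·P over the event = 2·(4/25) + 4·(1/25) + 5·(4/25) = 32/25.
E[V | U ≤ 0] = (32/25) / (9/25) = 32/9.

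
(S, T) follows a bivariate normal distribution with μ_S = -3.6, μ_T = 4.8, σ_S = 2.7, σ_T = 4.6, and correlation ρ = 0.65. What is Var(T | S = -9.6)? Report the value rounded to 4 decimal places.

12.2199

For a bivariate normal, Var(T | S=x) = σ_T²(1 − ρ²).
Var(T | S=-9.6) = (4.6)²·(1 − (0.65)²) = 21.16·0.5775 = 12.2199.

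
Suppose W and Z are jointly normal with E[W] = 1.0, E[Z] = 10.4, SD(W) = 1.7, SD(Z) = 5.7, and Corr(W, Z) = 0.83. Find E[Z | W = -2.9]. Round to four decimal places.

For a bivariate normal, E[Z | W=x] = μ_Z + ρ·(σ_Z/σ_W)·(x − μ_W).
E[Z | W=-2.9] = 10.4 + (0.83)·(5.7/1.7)·(-2.9 − (1.0)) = 10.4 + (2.78294)·(-3.9) = -0.4535.

-0.4535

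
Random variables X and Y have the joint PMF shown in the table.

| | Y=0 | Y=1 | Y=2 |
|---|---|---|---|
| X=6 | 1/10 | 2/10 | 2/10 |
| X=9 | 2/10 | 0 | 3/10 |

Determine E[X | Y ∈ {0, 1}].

36/5

P(Y ∈ {0, 1}) = 1/2.
Σ X·P over the event = 6·(1/10) + 6·(2/10) + 9·(2/10) = 18/5.
E[X | Y ∈ {0, 1}] = (18/5) / (1/2) = 36/5.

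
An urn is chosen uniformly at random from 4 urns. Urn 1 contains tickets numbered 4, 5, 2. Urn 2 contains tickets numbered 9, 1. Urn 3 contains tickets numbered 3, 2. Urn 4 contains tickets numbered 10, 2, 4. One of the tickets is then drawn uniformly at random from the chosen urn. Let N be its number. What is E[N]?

33/8

E[N | urn 1] = (4+5+2)/3 = 11/3.
E[N | urn 2] = (9+1)/2 = 5.
E[N | urn 3] = (3+2)/2 = 5/2.
E[N | urn 4] = (10+2+4)/3 = 16/3.
E[N] = (1/4)·(11/3) + (1/4)·(5) + (1/4)·(5/2) + (1/4)·(16/3) = 33/8.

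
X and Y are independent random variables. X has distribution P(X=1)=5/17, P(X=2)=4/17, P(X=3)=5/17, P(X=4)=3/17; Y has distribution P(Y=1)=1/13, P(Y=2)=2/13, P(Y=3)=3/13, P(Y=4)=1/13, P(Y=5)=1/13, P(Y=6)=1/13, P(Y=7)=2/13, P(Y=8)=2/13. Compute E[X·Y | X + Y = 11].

P(X + Y = 11) = 16/221.
Summing XY·P(x,y) over outcomes with X + Y = 11 gives 24/13.
E[X·Y | X + Y = 11] = (24/13) / (16/221) = 51/2.

51/2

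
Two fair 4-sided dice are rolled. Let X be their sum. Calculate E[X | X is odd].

P(X is odd) = 1/2.
Σ over the event: 3·1/8 + 5·1/4 + 7·1/8 = 5/2.
E[X | X is odd] = (5/2) / (1/2) = 5.

5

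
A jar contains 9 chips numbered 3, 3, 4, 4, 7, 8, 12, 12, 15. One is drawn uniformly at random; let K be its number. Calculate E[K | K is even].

P(K is even) = 5/9.
Σ over the event: 4·2/9 + 8·1/9 + 12·2/9 = 40/9.
E[K | K is even] = (40/9) / (5/9) = 8.

8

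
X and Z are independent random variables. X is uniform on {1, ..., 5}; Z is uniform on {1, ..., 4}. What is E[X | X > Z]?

4

Outcomes with X > Z: (2,1), (3,1), (3,2), (4,1), (4,2), (4,3), (5,1), (5,2), (5,3), (5,4), each with probability 1/20.
E[X | X > Z] = (2 + 3 + 3 + 4 + 4 + 4 + 5 + 5 + 5 + 5) / 10 = 4.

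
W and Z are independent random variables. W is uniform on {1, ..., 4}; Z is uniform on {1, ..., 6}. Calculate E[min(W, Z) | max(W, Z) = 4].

16/7

Outcomes with max(W, Z) = 4: (1,4), (2,4), (3,4), (4,1), (4,2), (4,3), (4,4), each with probability 1/24.
E[min(W, Z) | max(W, Z) = 4] = (1 + 2 + 3 + 1 + 2 + 3 + 4) / 7 = 16/7.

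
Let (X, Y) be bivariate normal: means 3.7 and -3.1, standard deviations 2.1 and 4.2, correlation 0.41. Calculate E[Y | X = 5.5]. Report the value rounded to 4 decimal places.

The regression of Y on X has slope ρ·σ_Y/σ_X and passes through (μ_X, μ_Y).
E[Y | X=5.5] = -3.1 + (0.41)·(4.2/2.1)·(5.5 − (3.7)) = -3.1 + (0.82)·(1.8) = -1.6240.

-1.6240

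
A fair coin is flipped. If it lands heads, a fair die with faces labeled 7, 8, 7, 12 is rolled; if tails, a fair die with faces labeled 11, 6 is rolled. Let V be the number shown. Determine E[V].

17/2

E[V | heads] = (7+8+7+12)/4 = 17/2.
E[V | tails] = (11+6)/2 = 17/2.
By the law of total expectation,
E[V] = (1/2)·(17/2) + (1/2)·(17/2) = 17/2.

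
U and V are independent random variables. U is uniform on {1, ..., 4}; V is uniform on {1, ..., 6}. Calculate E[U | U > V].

10/3

P(U > V) = 1/4.
Summing U·P(x,y) over outcomes with U > V gives 5/6.
E[U | U > V] = (5/6) / (1/4) = 10/3.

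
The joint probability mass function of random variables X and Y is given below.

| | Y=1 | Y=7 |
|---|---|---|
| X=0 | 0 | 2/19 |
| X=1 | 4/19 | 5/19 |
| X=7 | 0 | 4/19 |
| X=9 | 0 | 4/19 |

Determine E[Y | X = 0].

P(X = 0) = 2/19.
Σ Y·P over the event = 7·(2/19) = 14/19.
E[Y | X = 0] = (14/19) / (2/19) = 7.

7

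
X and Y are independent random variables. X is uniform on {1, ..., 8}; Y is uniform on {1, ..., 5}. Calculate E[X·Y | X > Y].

P(X > Y) = 5/8.
Summing XY·P(x,y) over outcomes with X > Y gives 10.
E[X·Y | X > Y] = (10) / (5/8) = 16.

16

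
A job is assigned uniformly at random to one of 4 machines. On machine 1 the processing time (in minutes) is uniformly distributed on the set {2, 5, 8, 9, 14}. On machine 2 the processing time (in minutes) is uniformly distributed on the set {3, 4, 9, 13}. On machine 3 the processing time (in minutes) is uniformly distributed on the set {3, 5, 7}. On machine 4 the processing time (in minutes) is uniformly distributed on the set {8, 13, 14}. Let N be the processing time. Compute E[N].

1891/240

E[N | machine 1] = (2+5+8+9+14)/5 = 38/5.
E[N | machine 2] = (3+4+9+13)/4 = 29/4.
E[N | machine 3] = (3+5+7)/3 = 5.
E[N | machine 4] = (8+13+14)/3 = 35/3.
E[N] = (1/4)·(38/5) + (1/4)·(29/4) + (1/4)·(5) + (1/4)·(35/3) = 1891/240.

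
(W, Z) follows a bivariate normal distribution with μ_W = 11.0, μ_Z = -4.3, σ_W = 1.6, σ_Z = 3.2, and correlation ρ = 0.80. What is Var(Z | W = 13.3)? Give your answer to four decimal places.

The conditional variance in a bivariate normal is σ_Z²(1 − ρ²), independent of x.
Var(Z | W=13.3) = (3.2)²·(1 − (0.80)²) = 10.24·0.36 = 3.6864.

3.6864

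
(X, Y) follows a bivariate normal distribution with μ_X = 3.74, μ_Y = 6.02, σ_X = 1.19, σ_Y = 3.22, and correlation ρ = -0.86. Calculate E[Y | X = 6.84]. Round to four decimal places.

For a bivariate normal, E[Y | X=x] = μ_Y + ρ·(σ_Y/σ_X)·(x − μ_X).
E[Y | X=6.84] = 6.02 + (-0.86)·(3.22/1.19)·(6.84 − (3.74)) = 6.02 + (-2.32706)·(3.1) = -1.1939.

-1.1939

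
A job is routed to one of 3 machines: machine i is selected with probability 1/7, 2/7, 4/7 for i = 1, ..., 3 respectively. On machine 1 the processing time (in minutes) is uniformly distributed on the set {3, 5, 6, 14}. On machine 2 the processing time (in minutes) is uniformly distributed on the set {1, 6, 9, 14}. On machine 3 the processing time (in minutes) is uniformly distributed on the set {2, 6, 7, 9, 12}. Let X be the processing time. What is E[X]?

E[X | machine 1] = (3+5+6+14)/4 = 7.
E[X | machine 2] = (1+6+9+14)/4 = 15/2.
E[X | machine 3] = (2+6+7+9+12)/5 = 36/5.
By the law of total expectation,
E[X] = (1/7)·(7) + (2/7)·(15/2) + (4/7)·(36/5) = 254/35.

254/35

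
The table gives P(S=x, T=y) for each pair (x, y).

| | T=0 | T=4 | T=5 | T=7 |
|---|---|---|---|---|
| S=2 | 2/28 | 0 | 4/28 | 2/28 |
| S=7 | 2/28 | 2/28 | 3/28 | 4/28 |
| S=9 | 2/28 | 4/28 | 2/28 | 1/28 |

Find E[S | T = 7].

41/7

P(T = 7) = 1/4.
Σ S·P over the event = 2·(2/28) + 7·(4/28) + 9·(1/28) = 41/28.
E[S | T = 7] = (41/28) / (1/4) = 41/7.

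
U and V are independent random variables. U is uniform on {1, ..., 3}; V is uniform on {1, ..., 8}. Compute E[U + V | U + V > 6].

103/12

P(U + V > 6) = 1/2.
Summing (U+V)·P(x,y) over outcomes with U + V > 6 gives 103/24.
E[U + V | U + V > 6] = (103/24) / (1/2) = 103/12.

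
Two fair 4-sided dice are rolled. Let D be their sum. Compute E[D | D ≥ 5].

P(D ≥ 5) = 5/8.
Σ over the event: 5·1/4 + 6·3/16 + 7·1/8 + 8·1/16 = 15/4.
E[D | D ≥ 5] = (15/4) / (5/8) = 6.

6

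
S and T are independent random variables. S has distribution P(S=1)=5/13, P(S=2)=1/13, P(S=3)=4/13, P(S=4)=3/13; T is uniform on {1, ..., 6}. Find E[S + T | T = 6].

109/13

P(T = 6) = 1/6.
Summing (S+T)·P(x,y) over outcomes with T = 6 gives 109/78.
E[S + T | T = 6] = (109/78) / (1/6) = 109/13.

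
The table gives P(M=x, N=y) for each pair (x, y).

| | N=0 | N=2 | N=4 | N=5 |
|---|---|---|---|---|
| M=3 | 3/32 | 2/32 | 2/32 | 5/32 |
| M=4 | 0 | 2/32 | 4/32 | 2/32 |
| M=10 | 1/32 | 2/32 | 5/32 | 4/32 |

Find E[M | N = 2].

17/3

P(N = 2) = 3/16.
Σ M·P over the event = 3·(2/32) + 4·(2/32) + 10·(2/32) = 17/16.
E[M | N = 2] = (17/16) / (3/16) = 17/3.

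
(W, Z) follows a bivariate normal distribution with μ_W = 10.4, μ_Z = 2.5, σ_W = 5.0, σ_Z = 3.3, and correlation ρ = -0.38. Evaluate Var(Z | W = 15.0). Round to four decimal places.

For a bivariate normal, Var(Z | W=x) = σ_Z²(1 − ρ²).
Var(Z | W=15.0) = (3.3)²·(1 − (-0.38)²) = 10.89·0.8556 = 9.3175.

9.3175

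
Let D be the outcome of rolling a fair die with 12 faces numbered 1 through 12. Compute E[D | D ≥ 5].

17/2

Given D ≥ 5, D is equally likely to be any of {5, 6, 7, 8, 9, 10, 11, 12}.
E[D | D ≥ 5] = (5 + 6 + 7 + 8 + 9 + 10 + 11 + 12) / 8 = 17/2.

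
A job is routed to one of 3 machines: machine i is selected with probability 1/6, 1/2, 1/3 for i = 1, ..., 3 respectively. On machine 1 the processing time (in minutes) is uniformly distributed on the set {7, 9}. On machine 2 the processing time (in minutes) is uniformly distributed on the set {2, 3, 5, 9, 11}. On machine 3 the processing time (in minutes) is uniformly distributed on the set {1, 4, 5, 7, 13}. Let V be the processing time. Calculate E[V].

19/3

E[V | machine 1] = (7+9)/2 = 8.
E[V | machine 2] = (2+3+5+9+11)/5 = 6.
E[V | machine 3] = (1+4+5+7+13)/5 = 6.
E[V] = (1/6)·(8) + (1/2)·(6) + (1/3)·(6) = 19/3.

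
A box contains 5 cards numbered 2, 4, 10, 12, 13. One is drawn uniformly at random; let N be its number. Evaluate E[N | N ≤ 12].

P(N ≤ 12) = 4/5.
Σ over the event: 2·1/5 + 4·1/5 + 10·1/5 + 12·1/5 = 28/5.
E[N | N ≤ 12] = (28/5) / (4/5) = 7.

7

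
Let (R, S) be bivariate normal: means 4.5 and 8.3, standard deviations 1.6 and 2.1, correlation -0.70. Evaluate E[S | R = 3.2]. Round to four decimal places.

The regression of S on R has slope ρ·σ_S/σ_R and passes through (μ_R, μ_S).
E[S | R=3.2] = 8.3 + (-0.70)·(2.1/1.6)·(3.2 − (4.5)) = 8.3 + (-0.91875)·(-1.3) = 9.4944.

9.4944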